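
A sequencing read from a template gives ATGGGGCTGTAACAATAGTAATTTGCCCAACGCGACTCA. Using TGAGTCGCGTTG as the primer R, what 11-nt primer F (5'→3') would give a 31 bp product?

The reverse primer's reverse complement CAACGCGACTCA matches the template at positions 28–39, so the product ends at position 39.
A 31 bp product then starts at position 39 − 31 + 1 = 9.
The forward primer is identical to the top strand there: GTAACAATAGT.

5'-GTAACAATAGT-3'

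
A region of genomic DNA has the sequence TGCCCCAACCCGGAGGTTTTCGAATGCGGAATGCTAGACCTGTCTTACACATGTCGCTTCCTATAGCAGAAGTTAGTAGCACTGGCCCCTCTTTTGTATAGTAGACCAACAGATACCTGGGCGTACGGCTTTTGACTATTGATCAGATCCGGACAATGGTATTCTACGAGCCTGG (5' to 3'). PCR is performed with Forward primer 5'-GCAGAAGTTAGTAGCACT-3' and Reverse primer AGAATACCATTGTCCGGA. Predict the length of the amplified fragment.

The forward primer matches the template at positions 66–83.
Reverse complement of the reverse primer: TCCGGACAATGGTATTCT. This occurs on the top strand at positions 148–165.
Amplicon spans positions 66–165: 100 bp.

100 bp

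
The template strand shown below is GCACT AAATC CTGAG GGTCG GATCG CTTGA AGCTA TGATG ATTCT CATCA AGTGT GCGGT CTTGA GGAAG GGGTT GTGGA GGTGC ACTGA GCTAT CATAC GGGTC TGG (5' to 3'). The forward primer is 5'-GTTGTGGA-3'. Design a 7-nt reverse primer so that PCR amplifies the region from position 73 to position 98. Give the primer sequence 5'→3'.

The product's 3' end on the top strand is position 98.
The reverse primer anneals to the top strand over positions 92–98, i.e. to CTATCAT.
Its sequence written 5'→3' is the reverse complement: ATGATAG.

5'-ATGATAG-3'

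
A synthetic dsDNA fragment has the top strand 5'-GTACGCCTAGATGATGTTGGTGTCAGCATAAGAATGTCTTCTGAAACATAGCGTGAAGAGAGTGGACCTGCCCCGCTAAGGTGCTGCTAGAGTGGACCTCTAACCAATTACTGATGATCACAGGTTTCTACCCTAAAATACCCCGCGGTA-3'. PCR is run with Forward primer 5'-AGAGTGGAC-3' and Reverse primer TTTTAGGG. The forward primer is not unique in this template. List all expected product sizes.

The forward primer AGAGTGGAC matches the top strand at positions 59–67, 89–97.
The reverse primer's reverse complement is CCCTAAAA, matching at positions 131–138.
Each forward site pairs with the reverse site to give a product ending at position 138: sizes 80, 50 bp.

80 bp, 50 bp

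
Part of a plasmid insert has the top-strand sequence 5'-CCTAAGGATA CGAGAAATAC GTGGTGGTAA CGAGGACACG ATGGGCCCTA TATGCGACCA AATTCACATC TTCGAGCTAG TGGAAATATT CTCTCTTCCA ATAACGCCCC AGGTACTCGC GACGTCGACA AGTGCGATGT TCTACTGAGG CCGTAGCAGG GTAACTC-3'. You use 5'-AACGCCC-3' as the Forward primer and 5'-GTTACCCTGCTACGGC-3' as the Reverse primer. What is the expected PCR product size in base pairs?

The forward primer matches the template at positions 103–109.
Reverse complement of the reverse primer: GCCGTAGCAGGGTAAC. This occurs on the top strand at positions 150–165.
Amplicon spans positions 103–165: 63 bp.

63 bp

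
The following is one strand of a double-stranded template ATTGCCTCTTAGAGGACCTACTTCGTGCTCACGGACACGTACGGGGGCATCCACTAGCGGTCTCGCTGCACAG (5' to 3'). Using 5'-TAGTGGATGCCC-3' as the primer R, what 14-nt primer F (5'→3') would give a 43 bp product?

5'-GGACCTACTTCGTG-3'

The reverse primer's reverse complement GGGCATCCACTA matches the template at positions 45–56, so the product ends at position 56.
A 43 bp product then starts at position 56 − 43 + 1 = 14.
The forward primer is identical to the top strand there: GGACCTACTTCGTG.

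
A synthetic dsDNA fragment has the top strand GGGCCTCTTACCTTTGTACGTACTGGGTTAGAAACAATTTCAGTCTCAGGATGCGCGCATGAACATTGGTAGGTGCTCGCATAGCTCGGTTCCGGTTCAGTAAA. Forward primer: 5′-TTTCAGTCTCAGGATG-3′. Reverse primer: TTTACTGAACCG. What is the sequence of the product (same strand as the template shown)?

5'-TTTCAGTCTCAGGATGCGCGCATGAACATTGGTAGGTGCTCGCATAGCTCGGTTCCGGTTCAGTAAA-3'

The forward primer matches the template at positions 38–53.
Reverse complement of the reverse primer: CGGTTCAGTAAA. This occurs on the top strand at positions 93–104.
The product is the template from position 38 through 104 (67 bp).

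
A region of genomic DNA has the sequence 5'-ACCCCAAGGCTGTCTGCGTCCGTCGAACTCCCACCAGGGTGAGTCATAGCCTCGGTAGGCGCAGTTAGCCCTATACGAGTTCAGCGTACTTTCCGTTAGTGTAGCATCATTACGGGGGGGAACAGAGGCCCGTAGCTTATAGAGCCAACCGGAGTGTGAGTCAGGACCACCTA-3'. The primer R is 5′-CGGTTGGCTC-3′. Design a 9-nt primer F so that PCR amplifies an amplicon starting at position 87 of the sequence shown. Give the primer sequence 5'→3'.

5'-TACTTTCCG-3'

The reverse primer's reverse complement GAGCCAACCG matches the template at positions 142–151; the product starts at position 87.
The forward primer is identical to the top strand over positions 87–95: TACTTTCCG.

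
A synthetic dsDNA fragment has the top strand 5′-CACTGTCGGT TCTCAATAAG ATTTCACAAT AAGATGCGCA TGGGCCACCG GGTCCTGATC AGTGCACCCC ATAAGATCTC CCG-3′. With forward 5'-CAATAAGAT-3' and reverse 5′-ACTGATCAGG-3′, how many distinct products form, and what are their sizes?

Two products: 50 bp, 37 bp

The forward primer CAATAAGAT matches the top strand at positions 14–22, 27–35.
The reverse primer's reverse complement is CCTGATCAGT, matching at positions 54–63.
Each forward site pairs with the reverse site to give a product ending at position 63: sizes 50, 37 bp.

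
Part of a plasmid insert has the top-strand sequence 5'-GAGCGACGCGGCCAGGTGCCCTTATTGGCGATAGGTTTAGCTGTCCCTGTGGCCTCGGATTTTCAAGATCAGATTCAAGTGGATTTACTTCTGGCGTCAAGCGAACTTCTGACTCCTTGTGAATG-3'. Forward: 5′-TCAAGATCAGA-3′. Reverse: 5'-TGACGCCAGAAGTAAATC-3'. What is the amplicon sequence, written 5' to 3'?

The forward primer matches the template at positions 63–73.
The reverse primer's reverse complement is GATTTACTTCTGGCGTCA, which matches the template at positions 82–99.
The product is the template from position 63 through 99 (37 bp).

5'-TCAAGATCAGATTCAAGTGGATTTACTTCTGGCGTCA-3'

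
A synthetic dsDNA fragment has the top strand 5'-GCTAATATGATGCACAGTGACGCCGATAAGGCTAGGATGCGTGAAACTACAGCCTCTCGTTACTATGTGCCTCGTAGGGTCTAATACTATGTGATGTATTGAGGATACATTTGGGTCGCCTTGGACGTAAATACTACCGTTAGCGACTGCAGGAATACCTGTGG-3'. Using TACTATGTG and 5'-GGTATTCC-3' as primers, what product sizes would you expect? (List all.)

99 bp, 75 bp

The forward primer TACTATGTG matches the top strand at positions 61–69, 85–93.
The reverse primer's reverse complement is GGAATACC, matching at positions 152–159.
Each forward site pairs with the reverse site to give a product ending at position 159: sizes 99, 75 bp.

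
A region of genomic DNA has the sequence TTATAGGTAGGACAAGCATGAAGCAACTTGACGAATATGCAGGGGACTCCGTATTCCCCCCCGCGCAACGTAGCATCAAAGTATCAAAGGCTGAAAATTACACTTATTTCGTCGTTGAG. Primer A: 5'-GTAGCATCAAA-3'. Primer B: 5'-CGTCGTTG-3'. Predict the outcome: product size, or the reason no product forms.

No product — both primers anneal to the same strand and extend in the same direction.

Primer A (GTAGCATCAAA) matches the top strand at positions 70–80 (3' end points downstream).
Primer B (CGTCGTTG) also matches the top strand directly, at positions 110–117 — its reverse complement CAACGACG is not present.
Both primers anneal to the bottom strand with 3' ends pointing the same way, so neither can prime synthesis back toward the other.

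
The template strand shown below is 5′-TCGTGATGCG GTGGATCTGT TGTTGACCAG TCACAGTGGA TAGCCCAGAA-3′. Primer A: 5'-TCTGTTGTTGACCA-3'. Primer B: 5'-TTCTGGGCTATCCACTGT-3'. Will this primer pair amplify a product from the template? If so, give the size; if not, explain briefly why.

Primer A (TCTGTTGTTGACCA) matches the top strand at positions 16–29; it acts as a forward primer.
Primer B's reverse complement is ACAGTGGATAGCCCAGAA, matching the top strand at positions 33–50; it acts as a reverse primer.
The 3' ends face each other across positions 16–50, giving a 35 bp product.

Yes — a 35 bp product.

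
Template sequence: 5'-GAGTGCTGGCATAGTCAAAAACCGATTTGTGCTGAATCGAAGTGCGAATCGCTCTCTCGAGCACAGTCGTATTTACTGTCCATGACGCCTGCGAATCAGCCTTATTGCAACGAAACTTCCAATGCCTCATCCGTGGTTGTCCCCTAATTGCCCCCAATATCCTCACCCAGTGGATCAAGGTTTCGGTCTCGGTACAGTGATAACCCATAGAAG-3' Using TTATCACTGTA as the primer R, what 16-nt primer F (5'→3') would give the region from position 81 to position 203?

The reverse primer's reverse complement TACAGTGATAA matches the template at positions 193–203; the product starts at position 81.
The forward primer is identical to the top strand over positions 81–96: CATGACGCCTGCGAAT.

5'-CATGACGCCTGCGAAT-3'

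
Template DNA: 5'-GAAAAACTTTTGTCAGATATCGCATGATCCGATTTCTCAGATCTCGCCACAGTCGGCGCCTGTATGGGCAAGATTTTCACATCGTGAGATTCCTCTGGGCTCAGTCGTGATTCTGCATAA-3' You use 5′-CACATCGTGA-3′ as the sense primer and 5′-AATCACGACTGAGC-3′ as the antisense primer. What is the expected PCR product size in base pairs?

35 bp

Forward primer CACATCGTGA is found on the top strand at positions 78–87.
Taking the reverse complement of AATCACGACTGAGC gives GCTCAGTCGTGATT, found at positions 99–112 on the template; the primer anneals here to the top strand with its 3' end pointing upstream.
The product runs from position 78 to position 112, so its length is 112 − 78 + 1 = 35 bp.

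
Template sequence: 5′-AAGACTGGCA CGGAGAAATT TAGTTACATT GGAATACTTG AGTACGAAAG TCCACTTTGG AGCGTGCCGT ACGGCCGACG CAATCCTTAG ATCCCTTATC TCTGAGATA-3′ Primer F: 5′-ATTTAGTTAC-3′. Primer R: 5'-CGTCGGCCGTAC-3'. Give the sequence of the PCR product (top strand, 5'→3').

Scanning the template, ATTTAGTTAC occurs at positions 18–27; this primer anneals to the bottom strand there with its 3' end pointing downstream.
The reverse primer's reverse complement is GTACGGCCGACG, which matches the template at positions 69–80.
The product is the template from position 18 through 80 (63 bp).

5'-ATTTAGTTACATTGGAATACTTGAGTACGAAAGTCCACTTTGGAGCGTGCCGTACGGCCGACG-3'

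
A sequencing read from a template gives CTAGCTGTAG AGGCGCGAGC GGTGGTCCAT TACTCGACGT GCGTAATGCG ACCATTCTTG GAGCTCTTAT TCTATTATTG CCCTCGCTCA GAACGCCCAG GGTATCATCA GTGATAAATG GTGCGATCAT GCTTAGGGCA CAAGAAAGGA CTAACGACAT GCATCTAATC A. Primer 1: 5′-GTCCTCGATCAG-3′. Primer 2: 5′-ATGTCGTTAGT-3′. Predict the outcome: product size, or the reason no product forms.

No product — primer 1 has no binding site in the template.

Primer 1 (GTCCTCGATCAG) does not match the top strand, and its reverse complement CTGATCGAGGAC does not match either.
With no annealing site for primer 1, no amplification occurs.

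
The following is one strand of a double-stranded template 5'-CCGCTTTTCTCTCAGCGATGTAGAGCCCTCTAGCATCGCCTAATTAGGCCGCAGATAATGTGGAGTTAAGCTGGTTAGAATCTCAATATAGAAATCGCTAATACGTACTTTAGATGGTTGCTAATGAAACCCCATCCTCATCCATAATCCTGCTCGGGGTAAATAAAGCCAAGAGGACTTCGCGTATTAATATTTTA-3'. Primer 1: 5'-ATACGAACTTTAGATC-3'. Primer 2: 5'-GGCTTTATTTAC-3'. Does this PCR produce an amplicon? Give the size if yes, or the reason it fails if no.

No product — primer 1 has no binding site in the template.

Primer 1 (ATACGAACTTTAGATC) does not match the top strand, and its reverse complement GATCTAAAGTTCGTAT does not match either.
With no annealing site for primer 1, no amplification occurs.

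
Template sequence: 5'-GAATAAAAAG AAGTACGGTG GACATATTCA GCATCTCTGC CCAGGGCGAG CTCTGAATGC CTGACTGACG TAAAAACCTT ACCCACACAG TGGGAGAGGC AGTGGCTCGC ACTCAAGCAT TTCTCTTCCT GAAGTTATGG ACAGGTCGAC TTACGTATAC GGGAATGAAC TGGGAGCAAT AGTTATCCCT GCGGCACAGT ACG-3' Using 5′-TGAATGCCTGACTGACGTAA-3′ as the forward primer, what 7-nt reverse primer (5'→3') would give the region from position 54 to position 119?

5'-TGCTTGA-3'

The product's 3' end on the top strand is position 119.
The reverse primer anneals to the top strand over positions 113–119, i.e. to TCAAGCA.
Its sequence written 5'→3' is the reverse complement: TGCTTGA.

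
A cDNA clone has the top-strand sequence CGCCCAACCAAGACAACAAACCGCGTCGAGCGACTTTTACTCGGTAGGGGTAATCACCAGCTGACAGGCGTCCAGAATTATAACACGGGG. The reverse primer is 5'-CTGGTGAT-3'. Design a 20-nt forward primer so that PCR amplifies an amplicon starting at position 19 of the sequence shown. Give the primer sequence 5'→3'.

5'-AACCGCGTCGAGCGACTTTT-3'

The reverse primer's reverse complement ATCACCAG matches the template at positions 53–60; the product starts at position 19.
The forward primer is identical to the top strand over positions 19–38: AACCGCGTCGAGCGACTTTT.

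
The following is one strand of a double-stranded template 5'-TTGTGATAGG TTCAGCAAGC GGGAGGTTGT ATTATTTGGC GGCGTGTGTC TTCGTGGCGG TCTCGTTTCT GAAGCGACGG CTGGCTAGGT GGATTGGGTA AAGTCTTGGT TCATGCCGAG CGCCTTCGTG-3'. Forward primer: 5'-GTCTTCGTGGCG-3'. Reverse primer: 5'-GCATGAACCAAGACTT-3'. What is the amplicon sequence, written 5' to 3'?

Scanning the template, GTCTTCGTGGCG occurs at positions 48–59; this primer anneals to the bottom strand there with its 3' end pointing downstream.
Taking the reverse complement of GCATGAACCAAGACTT gives AAGTCTTGGTTCATGC, found at positions 101–116 on the template; the primer anneals here to the top strand with its 3' end pointing upstream.
The product is the template from position 48 through 116 (69 bp).

5'-GTCTTCGTGGCGGTCTCGTTTCTGAAGCGACGGCTGGCTAGGTGGATTGGGTAAAGTCTTGGTTCATGC-3'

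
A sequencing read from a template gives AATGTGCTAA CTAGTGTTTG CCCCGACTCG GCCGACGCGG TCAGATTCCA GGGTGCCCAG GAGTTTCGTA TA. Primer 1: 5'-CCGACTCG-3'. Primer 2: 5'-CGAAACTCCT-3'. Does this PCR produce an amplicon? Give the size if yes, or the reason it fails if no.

Primer 1 (CCGACTCG) matches the top strand at positions 23–30; it acts as a forward primer.
Primer 2's reverse complement is AGGAGTTTCG, matching the top strand at positions 59–68; it acts as a reverse primer.
The 3' ends face each other across positions 23–68, giving a 46 bp product.

Yes — a 46 bp product.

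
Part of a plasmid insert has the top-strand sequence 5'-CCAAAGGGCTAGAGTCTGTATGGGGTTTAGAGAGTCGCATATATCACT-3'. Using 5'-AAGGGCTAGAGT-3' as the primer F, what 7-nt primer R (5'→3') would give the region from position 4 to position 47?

5'-GTGATAT-3'

The product's 3' end on the top strand is position 47.
The reverse primer anneals to the top strand over positions 41–47, i.e. to ATATCAC.
Its sequence written 5'→3' is the reverse complement: GTGATAT.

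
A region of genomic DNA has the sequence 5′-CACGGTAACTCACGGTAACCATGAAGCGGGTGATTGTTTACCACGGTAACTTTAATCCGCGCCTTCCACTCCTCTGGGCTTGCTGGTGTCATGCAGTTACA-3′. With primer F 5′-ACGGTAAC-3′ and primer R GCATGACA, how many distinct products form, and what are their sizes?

Three products: 93 bp, 83 bp, 52 bp

The forward primer ACGGTAAC matches the top strand at positions 2–9, 12–19, 43–50.
The reverse primer's reverse complement is TGTCATGC, matching at positions 87–94.
Each forward site pairs with the reverse site to give a product ending at position 94: sizes 93, 83, 52 bp.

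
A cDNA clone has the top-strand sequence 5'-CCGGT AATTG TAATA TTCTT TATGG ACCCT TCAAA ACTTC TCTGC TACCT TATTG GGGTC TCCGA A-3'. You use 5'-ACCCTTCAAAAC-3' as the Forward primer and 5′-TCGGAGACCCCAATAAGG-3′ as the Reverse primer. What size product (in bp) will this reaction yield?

Forward primer ACCCTTCAAAAC is found on the top strand at positions 26–37.
The reverse primer's reverse complement is CCTTATTGGGGTCTCCGA, which matches the template at positions 48–65.
Product length = (reverse-primer end) − (forward-primer start) + 1 = 65 − 26 + 1 = 40 bp.

40 bp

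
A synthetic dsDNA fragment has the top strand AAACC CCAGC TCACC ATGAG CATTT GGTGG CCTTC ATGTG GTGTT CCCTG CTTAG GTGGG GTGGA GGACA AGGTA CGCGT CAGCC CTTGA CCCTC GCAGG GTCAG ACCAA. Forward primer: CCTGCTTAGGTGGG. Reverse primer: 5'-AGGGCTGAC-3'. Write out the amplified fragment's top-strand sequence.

5'-CCTGCTTAGGTGGGGTGGAGGACAAGGTACGCGTCAGCCCT-3'

Forward primer CCTGCTTAGGTGGG is found on the top strand at positions 47–60.
Reverse complement of the reverse primer: GTCAGCCCT. This occurs on the top strand at positions 79–87.
The product is the template from position 47 through 87 (41 bp).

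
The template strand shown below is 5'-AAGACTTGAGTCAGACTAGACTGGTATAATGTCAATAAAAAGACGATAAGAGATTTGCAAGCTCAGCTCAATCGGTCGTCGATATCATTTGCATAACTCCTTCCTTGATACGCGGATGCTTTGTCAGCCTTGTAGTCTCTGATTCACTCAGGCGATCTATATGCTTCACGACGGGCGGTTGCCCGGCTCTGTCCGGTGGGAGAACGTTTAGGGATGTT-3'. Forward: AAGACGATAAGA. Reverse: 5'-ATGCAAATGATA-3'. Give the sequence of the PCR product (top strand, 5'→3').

Forward primer AAGACGATAAGA is found on the top strand at positions 40–51.
Taking the reverse complement of ATGCAAATGATA gives TATCATTTGCAT, found at positions 83–94 on the template; the primer anneals here to the top strand with its 3' end pointing upstream.
The product is the template from position 40 through 94 (55 bp).

5'-AAGACGATAAGAGATTTGCAAGCTCAGCTCAATCGGTCGTCGATATCATTTGCAT-3'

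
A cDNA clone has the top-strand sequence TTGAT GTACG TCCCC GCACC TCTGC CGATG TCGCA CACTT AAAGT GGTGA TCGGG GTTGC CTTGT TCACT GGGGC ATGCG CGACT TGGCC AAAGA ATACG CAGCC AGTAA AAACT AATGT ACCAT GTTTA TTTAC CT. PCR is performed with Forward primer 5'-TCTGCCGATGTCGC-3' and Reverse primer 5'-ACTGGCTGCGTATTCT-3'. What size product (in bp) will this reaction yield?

The forward primer matches the template at positions 21–34.
Taking the reverse complement of ACTGGCTGCGTATTCT gives AGAATACGCAGCCAGT, found at positions 93–108 on the template; the primer anneals here to the top strand with its 3' end pointing upstream.
The product runs from position 21 to position 108, so its length is 108 − 21 + 1 = 88 bp.

88 bp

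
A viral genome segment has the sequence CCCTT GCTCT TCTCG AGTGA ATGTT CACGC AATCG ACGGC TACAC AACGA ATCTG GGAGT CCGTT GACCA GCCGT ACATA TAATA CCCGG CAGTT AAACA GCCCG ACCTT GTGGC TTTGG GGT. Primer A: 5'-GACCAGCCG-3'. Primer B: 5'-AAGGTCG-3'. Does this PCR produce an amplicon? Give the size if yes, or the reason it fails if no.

Primer A (GACCAGCCG) matches the top strand at positions 66–74; it acts as a forward primer.
Primer B's reverse complement is CGACCTT, matching the top strand at positions 104–110; it acts as a reverse primer.
The 3' ends face each other across positions 66–110, giving a 45 bp product.

Yes — a 45 bp product.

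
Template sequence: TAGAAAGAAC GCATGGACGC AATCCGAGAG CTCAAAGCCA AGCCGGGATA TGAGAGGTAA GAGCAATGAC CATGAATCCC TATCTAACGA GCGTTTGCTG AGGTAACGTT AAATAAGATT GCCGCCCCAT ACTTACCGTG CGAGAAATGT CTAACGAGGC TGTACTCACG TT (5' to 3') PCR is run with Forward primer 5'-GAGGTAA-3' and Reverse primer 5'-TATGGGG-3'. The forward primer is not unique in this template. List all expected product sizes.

78 bp, 32 bp

The forward primer GAGGTAA matches the top strand at positions 54–60, 100–106.
The reverse primer's reverse complement is CCCCATA, matching at positions 125–131.
Each forward site pairs with the reverse site to give a product ending at position 131: sizes 78, 32 bp.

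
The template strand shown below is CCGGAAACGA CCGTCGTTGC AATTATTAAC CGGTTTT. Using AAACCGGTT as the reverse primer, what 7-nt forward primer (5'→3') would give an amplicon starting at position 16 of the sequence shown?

5'-GTTGCAA-3'

The reverse primer's reverse complement AACCGGTTT matches the template at positions 28–36; the product starts at position 16.
The forward primer is identical to the top strand over positions 16–22: GTTGCAA.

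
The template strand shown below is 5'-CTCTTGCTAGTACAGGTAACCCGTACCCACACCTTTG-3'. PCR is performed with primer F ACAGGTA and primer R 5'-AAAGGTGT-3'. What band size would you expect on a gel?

25 bp

The forward primer matches the template at positions 12–18.
The reverse primer's reverse complement is ACACCTTT, which matches the template at positions 29–36.
Amplicon spans positions 12–36: 25 bp.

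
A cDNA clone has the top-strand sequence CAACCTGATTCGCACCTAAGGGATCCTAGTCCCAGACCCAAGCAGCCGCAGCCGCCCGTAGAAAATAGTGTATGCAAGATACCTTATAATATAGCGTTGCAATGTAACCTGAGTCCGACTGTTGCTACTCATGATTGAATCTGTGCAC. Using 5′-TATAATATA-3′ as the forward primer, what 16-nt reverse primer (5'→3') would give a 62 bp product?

5'-GCACAGATTCAATCAT-3'

The forward primer binds at positions 85–93, so a 62 bp product ends at position 85 + 62 − 1 = 146.
The reverse primer anneals to the top strand over positions 131–146, i.e. to ATGATTGAATCTGTGC.
Its sequence written 5'→3' is the reverse complement: GCACAGATTCAATCAT.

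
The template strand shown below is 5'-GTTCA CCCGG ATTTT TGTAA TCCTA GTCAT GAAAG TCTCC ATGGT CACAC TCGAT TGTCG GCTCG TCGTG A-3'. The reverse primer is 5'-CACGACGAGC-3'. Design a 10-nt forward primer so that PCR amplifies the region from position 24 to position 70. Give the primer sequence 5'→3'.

The reverse primer's reverse complement GCTCGTCGTG matches the template at positions 61–70; the product starts at position 24.
The forward primer is identical to the top strand over positions 24–33: TAGTCATGAA.

5'-TAGTCATGAA-3'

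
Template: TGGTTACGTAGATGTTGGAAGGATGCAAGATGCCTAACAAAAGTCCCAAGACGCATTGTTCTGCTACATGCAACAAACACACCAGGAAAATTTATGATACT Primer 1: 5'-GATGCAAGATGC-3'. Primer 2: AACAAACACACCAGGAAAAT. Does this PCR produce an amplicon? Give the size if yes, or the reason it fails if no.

Primer 1 (GATGCAAGATGC) matches the top strand at positions 22–33 (3' end points downstream).
Primer 2 (AACAAACACACCAGGAAAAT) also matches the top strand directly, at positions 72–91 — its reverse complement ATTTTCCTGGTGTGTTTGTT is not present.
Both primers anneal to the bottom strand with 3' ends pointing the same way, so neither can prime synthesis back toward the other.

No product — both primers anneal to the same strand and extend in the same direction.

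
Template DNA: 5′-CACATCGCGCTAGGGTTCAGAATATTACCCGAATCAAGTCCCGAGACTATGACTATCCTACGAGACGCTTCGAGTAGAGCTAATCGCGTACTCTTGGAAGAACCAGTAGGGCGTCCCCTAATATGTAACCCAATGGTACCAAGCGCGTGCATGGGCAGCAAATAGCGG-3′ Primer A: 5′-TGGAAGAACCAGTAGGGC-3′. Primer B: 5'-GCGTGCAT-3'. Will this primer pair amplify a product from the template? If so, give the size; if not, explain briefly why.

Primer A (TGGAAGAACCAGTAGGGC) matches the top strand at positions 95–112 (3' end points downstream).
Primer B (GCGTGCAT) also matches the top strand directly, at positions 145–152 — its reverse complement ATGCACGC is not present.
Both primers anneal to the bottom strand with 3' ends pointing the same way, so neither can prime synthesis back toward the other.

No product — both primers anneal to the same strand and extend in the same direction.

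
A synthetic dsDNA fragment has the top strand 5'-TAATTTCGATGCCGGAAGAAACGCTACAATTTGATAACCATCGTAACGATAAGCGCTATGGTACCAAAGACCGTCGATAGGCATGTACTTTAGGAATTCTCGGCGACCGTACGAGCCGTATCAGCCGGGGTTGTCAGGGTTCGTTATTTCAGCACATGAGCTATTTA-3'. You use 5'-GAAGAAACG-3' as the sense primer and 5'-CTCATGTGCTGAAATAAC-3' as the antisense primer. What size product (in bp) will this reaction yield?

The forward primer matches the template at positions 15–23.
Reverse complement of the reverse primer: GTTATTTCAGCACATGAG. This occurs on the top strand at positions 143–160.
The product runs from position 15 to position 160, so its length is 160 − 15 + 1 = 146 bp.

146 bp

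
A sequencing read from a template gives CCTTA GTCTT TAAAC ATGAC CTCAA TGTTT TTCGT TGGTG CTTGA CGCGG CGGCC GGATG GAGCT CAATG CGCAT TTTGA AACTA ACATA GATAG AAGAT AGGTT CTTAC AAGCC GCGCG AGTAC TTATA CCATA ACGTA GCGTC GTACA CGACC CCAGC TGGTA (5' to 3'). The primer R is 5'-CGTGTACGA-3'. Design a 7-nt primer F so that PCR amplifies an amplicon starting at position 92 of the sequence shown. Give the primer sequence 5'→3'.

The reverse primer's reverse complement TCGTACACG matches the template at positions 144–152; the product starts at position 92.
The forward primer is identical to the top strand over positions 92–98: ATAGAAG.

5'-ATAGAAG-3'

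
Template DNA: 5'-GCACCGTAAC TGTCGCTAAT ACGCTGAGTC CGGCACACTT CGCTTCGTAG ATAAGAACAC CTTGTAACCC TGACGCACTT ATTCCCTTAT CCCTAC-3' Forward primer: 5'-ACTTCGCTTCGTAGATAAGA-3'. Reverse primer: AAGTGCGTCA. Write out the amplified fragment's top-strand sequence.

5'-ACTTCGCTTCGTAGATAAGAACACCTTGTAACCCTGACGCACTT-3'

Forward primer ACTTCGCTTCGTAGATAAGA is found on the top strand at positions 37–56.
Reverse complement of the reverse primer: TGACGCACTT. This occurs on the top strand at positions 71–80.
The product is the template from position 37 through 80 (44 bp).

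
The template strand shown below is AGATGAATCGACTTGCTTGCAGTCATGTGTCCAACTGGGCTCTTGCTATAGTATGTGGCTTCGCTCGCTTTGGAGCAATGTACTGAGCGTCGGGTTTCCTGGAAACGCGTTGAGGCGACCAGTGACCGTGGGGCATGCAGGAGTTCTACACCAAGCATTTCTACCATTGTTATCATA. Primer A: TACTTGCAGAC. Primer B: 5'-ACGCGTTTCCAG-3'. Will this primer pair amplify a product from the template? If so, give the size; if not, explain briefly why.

No product — primer A has no binding site in the template.

Primer A (TACTTGCAGAC) does not match the top strand, and its reverse complement GTCTGCAAGTA does not match either.
With no annealing site for primer A, no amplification occurs.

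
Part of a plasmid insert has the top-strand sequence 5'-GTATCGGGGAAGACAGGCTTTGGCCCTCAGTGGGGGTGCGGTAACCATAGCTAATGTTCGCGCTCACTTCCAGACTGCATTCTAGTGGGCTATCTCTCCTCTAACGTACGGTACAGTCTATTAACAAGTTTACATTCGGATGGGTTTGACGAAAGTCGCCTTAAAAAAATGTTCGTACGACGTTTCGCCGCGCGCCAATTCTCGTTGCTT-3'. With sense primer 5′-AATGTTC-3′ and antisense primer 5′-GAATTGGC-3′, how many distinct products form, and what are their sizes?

The forward primer AATGTTC matches the top strand at positions 53–59, 168–174.
The reverse primer's reverse complement is GCCAATTC, matching at positions 194–201.
Each forward site pairs with the reverse site to give a product ending at position 201: sizes 149, 34 bp.

Two products: 149 bp, 34 bp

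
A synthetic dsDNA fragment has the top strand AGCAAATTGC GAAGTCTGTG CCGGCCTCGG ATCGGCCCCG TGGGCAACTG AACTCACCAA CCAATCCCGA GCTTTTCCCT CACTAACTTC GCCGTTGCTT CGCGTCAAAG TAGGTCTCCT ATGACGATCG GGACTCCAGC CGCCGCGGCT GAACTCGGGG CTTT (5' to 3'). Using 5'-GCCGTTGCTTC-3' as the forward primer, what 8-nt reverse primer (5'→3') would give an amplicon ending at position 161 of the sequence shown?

5'-GCCCCGAG-3'

The forward primer binds at positions 91–101; the product's 3' end on the top strand is position 161.
The reverse primer anneals to the top strand over positions 154–161, i.e. to CTCGGGGC.
Its sequence written 5'→3' is the reverse complement: GCCCCGAG.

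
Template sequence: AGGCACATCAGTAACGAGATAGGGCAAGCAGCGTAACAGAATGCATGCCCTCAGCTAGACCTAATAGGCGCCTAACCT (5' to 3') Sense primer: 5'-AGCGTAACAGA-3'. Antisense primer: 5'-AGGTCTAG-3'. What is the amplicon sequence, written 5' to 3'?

5'-AGCGTAACAGAATGCATGCCCTCAGCTAGACCT-3'

Forward primer AGCGTAACAGA is found on the top strand at positions 30–40.
The reverse primer's reverse complement is CTAGACCT, which matches the template at positions 55–62.
The product is the template from position 30 through 62 (33 bp).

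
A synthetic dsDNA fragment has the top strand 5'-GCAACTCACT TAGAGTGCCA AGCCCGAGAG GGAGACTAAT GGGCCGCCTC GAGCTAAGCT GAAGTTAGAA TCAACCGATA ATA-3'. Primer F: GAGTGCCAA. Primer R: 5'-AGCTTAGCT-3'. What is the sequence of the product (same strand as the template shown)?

5'-GAGTGCCAAGCCCGAGAGGGAGACTAATGGGCCGCCTCGAGCTAAGCT-3'

The forward primer matches the template at positions 13–21.
The reverse primer's reverse complement is AGCTAAGCT, which matches the template at positions 52–60.
The product is the template from position 13 through 60 (48 bp).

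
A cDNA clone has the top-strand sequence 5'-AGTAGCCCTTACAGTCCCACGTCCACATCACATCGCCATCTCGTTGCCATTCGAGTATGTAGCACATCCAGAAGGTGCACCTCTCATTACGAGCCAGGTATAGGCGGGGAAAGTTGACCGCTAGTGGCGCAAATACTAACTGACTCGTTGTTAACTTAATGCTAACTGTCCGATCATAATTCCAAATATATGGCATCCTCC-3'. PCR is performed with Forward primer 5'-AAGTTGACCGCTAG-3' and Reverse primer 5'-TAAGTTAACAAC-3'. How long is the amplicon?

The forward primer matches the template at positions 111–124.
The reverse primer's reverse complement is GTTGTTAACTTA, which matches the template at positions 147–158.
Product length = (reverse-primer end) − (forward-primer start) + 1 = 158 − 111 + 1 = 48 bp.

48 bp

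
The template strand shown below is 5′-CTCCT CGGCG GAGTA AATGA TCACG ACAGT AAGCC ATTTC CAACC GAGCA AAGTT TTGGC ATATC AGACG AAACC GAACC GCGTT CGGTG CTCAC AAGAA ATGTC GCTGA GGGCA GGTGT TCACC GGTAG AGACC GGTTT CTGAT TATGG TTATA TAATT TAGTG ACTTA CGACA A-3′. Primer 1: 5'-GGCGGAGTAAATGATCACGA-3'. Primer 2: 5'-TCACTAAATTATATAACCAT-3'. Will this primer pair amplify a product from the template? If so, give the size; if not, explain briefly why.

Yes — a 160 bp product.

Primer 1 (GGCGGAGTAAATGATCACGA) matches the top strand at positions 7–26; it acts as a forward primer.
Primer 2's reverse complement is ATGGTTATATAATTTAGTGA, matching the top strand at positions 147–166; it acts as a reverse primer.
The 3' ends face each other across positions 7–166, giving a 160 bp product.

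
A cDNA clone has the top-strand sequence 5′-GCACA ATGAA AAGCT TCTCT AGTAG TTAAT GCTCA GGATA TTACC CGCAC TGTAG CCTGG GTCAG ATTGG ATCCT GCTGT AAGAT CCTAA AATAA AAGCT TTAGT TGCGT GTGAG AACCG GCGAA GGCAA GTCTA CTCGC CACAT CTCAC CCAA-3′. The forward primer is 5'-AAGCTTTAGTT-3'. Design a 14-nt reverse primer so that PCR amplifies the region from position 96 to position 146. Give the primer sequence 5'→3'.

5'-GATGTGGCGAGTAG-3'

The product's 3' end on the top strand is position 146.
The reverse primer anneals to the top strand over positions 133–146, i.e. to CTACTCGCCACATC.
Its sequence written 5'→3' is the reverse complement: GATGTGGCGAGTAG.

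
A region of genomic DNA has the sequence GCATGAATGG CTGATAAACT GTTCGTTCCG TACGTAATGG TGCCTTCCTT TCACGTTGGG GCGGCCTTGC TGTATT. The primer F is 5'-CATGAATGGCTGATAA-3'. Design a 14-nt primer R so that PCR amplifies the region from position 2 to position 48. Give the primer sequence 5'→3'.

5'-GGAAGGCACCATTA-3'

The product's 3' end on the top strand is position 48.
The reverse primer anneals to the top strand over positions 35–48, i.e. to TAATGGTGCCTTCC.
Its sequence written 5'→3' is the reverse complement: GGAAGGCACCATTA.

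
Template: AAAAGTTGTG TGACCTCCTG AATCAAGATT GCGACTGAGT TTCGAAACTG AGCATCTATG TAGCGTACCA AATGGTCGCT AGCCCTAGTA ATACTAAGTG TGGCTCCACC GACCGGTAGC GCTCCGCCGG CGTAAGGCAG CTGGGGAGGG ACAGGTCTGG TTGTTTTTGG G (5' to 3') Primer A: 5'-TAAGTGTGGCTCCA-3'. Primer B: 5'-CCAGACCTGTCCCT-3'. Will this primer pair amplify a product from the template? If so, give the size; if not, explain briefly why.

Yes — a 66 bp product.

Primer A (TAAGTGTGGCTCCA) matches the top strand at positions 95–108; it acts as a forward primer.
Primer B's reverse complement is AGGGACAGGTCTGG, matching the top strand at positions 147–160; it acts as a reverse primer.
The 3' ends face each other across positions 95–160, giving a 66 bp product.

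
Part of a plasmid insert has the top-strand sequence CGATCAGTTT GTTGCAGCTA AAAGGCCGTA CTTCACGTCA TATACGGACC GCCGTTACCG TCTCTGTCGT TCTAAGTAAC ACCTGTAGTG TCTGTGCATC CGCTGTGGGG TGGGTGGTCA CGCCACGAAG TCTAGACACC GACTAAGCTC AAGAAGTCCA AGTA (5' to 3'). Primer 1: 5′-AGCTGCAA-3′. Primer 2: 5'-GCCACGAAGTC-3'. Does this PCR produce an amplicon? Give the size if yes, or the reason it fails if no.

Primer 1 (AGCTGCAA) has reverse complement TTGCAGCT, which matches the top strand at positions 12–19; primer 1 anneals to the top strand there with its 3' end pointing upstream toward position 12.
Primer 2 (GCCACGAAGTC) matches the top strand directly at positions 122–132; it anneals to the bottom strand with its 3' end pointing downstream toward position 132.
The 3' ends diverge (primer 1 extends toward position 1, primer 2 toward position 164), so the primers never converge on a shared product.

No product — the primers' 3' ends point away from each other.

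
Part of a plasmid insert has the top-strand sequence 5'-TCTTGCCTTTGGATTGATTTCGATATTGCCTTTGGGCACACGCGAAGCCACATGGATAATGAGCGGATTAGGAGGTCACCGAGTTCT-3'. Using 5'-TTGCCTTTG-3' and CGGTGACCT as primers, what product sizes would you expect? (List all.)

79 bp, 56 bp

The forward primer TTGCCTTTG matches the top strand at positions 3–11, 26–34.
The reverse primer's reverse complement is AGGTCACCG, matching at positions 73–81.
Each forward site pairs with the reverse site to give a product ending at position 81: sizes 79, 56 bp.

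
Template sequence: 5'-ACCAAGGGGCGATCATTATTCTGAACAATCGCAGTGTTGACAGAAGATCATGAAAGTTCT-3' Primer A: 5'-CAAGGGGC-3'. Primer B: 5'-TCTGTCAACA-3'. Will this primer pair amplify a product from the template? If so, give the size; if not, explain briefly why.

Yes — a 42 bp product.

Primer A (CAAGGGGC) matches the top strand at positions 3–10; it acts as a forward primer.
Primer B's reverse complement is TGTTGACAGA, matching the top strand at positions 35–44; it acts as a reverse primer.
The 3' ends face each other across positions 3–44, giving a 42 bp product.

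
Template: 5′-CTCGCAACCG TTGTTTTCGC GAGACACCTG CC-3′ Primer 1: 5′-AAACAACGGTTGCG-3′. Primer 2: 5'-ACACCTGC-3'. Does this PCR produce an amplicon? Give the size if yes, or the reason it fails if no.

No product — the primers' 3' ends point away from each other.

Primer 1 (AAACAACGGTTGCG) has reverse complement CGCAACCGTTGTTT, which matches the top strand at positions 3–16; primer 1 anneals to the top strand there with its 3' end pointing upstream toward position 3.
Primer 2 (ACACCTGC) matches the top strand directly at positions 24–31; it anneals to the bottom strand with its 3' end pointing downstream toward position 31.
The 3' ends diverge (primer 1 extends toward position 1, primer 2 toward position 32), so the primers never converge on a shared product.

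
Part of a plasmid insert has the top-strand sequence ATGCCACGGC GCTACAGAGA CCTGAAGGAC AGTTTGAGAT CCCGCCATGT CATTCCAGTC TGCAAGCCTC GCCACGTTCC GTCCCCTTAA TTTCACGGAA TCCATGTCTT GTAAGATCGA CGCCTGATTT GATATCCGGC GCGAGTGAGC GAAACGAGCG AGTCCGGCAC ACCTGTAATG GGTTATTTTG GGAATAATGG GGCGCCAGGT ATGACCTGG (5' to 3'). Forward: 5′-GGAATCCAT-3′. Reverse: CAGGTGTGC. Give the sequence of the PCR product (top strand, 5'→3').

5'-GGAATCCATGTCTTGTAAGATCGACGCCTGATTTGATATCCGGCGCGAGTGAGCGAAACGAGCGAGTCCGGCACACCTG-3'

The forward primer matches the template at positions 97–105.
The reverse primer's reverse complement is GCACACCTG, which matches the template at positions 167–175.
The product is the template from position 97 through 175 (79 bp).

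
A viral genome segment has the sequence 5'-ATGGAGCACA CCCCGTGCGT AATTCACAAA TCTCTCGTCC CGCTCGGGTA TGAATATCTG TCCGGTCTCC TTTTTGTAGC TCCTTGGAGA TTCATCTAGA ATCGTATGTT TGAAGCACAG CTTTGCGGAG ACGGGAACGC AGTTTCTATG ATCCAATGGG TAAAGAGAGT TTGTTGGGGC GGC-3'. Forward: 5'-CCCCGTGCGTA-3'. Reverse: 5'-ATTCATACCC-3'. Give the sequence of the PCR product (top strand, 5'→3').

Forward primer CCCCGTGCGTA is found on the top strand at positions 11–21.
Reverse complement of the reverse primer: GGGTATGAAT. This occurs on the top strand at positions 46–55.
The product is the template from position 11 through 55 (45 bp).

5'-CCCCGTGCGTAATTCACAAATCTCTCGTCCCGCTCGGGTATGAAT-3'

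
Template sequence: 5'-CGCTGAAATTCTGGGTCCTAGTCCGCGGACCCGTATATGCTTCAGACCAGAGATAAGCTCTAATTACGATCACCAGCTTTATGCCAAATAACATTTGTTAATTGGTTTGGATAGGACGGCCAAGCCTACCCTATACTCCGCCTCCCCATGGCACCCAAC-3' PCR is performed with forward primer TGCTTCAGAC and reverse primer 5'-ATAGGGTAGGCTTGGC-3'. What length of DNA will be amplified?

The forward primer matches the template at positions 38–47.
Taking the reverse complement of ATAGGGTAGGCTTGGC gives GCCAAGCCTACCCTAT, found at positions 119–134 on the template; the primer anneals here to the top strand with its 3' end pointing upstream.
Amplicon spans positions 38–134: 97 bp.

97 bp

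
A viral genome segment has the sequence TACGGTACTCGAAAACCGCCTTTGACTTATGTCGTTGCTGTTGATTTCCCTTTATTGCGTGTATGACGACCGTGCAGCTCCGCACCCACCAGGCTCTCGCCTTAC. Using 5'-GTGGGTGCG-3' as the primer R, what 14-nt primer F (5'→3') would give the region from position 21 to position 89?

5'-TTTGACTTATGTCG-3'

The reverse primer's reverse complement CGCACCCAC matches the template at positions 81–89; the product starts at position 21.
The forward primer is identical to the top strand over positions 21–34: TTTGACTTATGTCG.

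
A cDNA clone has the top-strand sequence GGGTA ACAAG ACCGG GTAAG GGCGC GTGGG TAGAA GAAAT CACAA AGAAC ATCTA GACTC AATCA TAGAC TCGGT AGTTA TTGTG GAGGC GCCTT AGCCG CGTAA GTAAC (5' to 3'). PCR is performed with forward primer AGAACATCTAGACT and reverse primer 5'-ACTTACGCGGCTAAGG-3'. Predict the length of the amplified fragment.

Forward primer AGAACATCTAGACT is found on the top strand at positions 46–59.
Reverse complement of the reverse primer: CCTTAGCCGCGTAAGT. This occurs on the top strand at positions 92–107.
The product runs from position 46 to position 107, so its length is 107 − 46 + 1 = 62 bp.

62 bp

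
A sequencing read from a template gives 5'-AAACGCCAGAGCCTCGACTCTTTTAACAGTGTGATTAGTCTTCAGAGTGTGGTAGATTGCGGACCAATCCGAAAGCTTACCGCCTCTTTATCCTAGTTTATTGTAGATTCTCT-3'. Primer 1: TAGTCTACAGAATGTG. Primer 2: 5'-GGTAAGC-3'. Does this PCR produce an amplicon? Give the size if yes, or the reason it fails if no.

Primer 1 (TAGTCTACAGAATGTG) does not match the top strand, and its reverse complement CACATTCTGTAGACTA does not match either.
With no annealing site for primer 1, no amplification occurs.

No product — primer 1 has no binding site in the template.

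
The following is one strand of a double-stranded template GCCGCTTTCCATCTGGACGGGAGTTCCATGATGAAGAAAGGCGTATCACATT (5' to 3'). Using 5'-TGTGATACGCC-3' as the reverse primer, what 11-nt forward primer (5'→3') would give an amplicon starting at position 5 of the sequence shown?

5'-CTTTCCATCTG-3'

The reverse primer's reverse complement GGCGTATCACA matches the template at positions 40–50; the product starts at position 5.
The forward primer is identical to the top strand over positions 5–15: CTTTCCATCTG.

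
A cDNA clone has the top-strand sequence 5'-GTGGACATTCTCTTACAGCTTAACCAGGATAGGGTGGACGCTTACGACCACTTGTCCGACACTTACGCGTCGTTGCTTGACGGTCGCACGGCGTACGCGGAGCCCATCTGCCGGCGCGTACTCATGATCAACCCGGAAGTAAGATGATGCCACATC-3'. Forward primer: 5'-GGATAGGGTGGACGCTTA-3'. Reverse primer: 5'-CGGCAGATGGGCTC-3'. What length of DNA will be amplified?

The forward primer matches the template at positions 27–44.
Reverse complement of the reverse primer: GAGCCCATCTGCCG. This occurs on the top strand at positions 100–113.
Product length = (reverse-primer end) − (forward-primer start) + 1 = 113 − 27 + 1 = 87 bp.

87 bp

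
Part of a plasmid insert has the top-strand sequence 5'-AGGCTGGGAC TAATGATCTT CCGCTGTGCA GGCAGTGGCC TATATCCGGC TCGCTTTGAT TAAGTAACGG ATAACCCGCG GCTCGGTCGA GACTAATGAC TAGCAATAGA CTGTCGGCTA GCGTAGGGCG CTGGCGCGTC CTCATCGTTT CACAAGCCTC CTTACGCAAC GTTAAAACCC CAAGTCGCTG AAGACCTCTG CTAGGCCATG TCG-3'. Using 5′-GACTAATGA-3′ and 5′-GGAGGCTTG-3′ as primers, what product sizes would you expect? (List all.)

The forward primer GACTAATGA matches the top strand at positions 8–16, 91–99.
The reverse primer's reverse complement is CAAGCCTCC, matching at positions 153–161.
Each forward site pairs with the reverse site to give a product ending at position 161: sizes 154, 71 bp.

154 bp, 71 bp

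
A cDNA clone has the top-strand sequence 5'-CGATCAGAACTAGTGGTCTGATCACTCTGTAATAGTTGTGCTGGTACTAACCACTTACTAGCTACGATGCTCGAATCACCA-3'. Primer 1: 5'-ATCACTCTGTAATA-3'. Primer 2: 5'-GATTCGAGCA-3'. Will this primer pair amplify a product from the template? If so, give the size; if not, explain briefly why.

Primer 1 (ATCACTCTGTAATA) matches the top strand at positions 21–34; it acts as a forward primer.
Primer 2's reverse complement is TGCTCGAATC, matching the top strand at positions 68–77; it acts as a reverse primer.
The 3' ends face each other across positions 21–77, giving a 57 bp product.

Yes — a 57 bp product.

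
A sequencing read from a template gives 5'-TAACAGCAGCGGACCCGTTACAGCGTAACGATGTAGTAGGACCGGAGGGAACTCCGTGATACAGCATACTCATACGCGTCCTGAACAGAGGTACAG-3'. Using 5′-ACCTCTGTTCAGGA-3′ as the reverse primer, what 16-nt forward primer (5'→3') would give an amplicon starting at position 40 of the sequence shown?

5'-GACCGGAGGGAACTCC-3'

The reverse primer's reverse complement TCCTGAACAGAGGT matches the template at positions 79–92; the product starts at position 40.
The forward primer is identical to the top strand over positions 40–55: GACCGGAGGGAACTCC.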